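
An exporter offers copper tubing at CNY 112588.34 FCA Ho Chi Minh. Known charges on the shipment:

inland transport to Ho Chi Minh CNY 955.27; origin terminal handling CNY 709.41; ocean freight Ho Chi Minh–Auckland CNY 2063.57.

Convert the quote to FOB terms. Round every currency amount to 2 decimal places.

Not relevant to the conversion: inland to port — on the seller under both FCA and FOB; already in the FCA price and stays in the FOB price. freight — on the buyer under both terms; not part of either seller's price.
From FCA to FOB, the seller additionally bears: origin terminal.
FOB price = 112588.34 + 709.41 = 113297.75

FOB price: CNY 113297.75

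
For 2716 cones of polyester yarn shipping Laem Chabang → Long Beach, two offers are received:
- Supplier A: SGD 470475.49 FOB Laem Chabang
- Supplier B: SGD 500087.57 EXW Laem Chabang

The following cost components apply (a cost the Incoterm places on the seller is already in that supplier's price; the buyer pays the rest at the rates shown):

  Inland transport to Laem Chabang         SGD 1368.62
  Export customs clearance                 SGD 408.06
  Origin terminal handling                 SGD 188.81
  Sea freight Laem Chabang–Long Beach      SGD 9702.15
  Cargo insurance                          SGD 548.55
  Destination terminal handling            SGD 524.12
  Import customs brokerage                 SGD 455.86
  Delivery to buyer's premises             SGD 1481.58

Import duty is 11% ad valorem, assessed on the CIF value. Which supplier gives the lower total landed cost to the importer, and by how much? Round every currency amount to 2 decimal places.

Supplier A is cheaper by SGD 35051.10

Supplier A (FOB):
CIF value = FOB price + freight + insurance = 470475.49 + 9702.15 + 548.55 = 480726.19
Import duty = 480726.19 × 11% = 52879.88
Buyer bears (A): 9702.15 + 548.55 + 524.12 + 455.86 + 1481.58 = 12712.26
Landed cost (A) = invoice 470475.49 + 12712.26 + duty 52879.88 = 536067.63
Supplier B (EXW):
CIF value = EXW price + inland to port + export clearance + origin terminal + freight + insurance = 500087.57 + 1368.62 + 408.06 + 188.81 + 9702.15 + 548.55 = 512303.76
Import duty = 512303.76 × 11% = 56353.41
Buyer bears (B): 1368.62 + 408.06 + 188.81 + 9702.15 + 548.55 + 524.12 + 455.86 + 1481.58 = 14677.75
Landed cost (B) = invoice 500087.57 + 14677.75 + duty 56353.41 = 571118.73
Difference = |536067.63 − 571118.73| = 35051.10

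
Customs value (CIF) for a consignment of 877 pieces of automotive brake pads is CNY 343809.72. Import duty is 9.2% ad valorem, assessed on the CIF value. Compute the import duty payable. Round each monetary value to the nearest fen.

Import duty = 343809.72 × 9.2% = 31630.49

Import duty: CNY 31630.49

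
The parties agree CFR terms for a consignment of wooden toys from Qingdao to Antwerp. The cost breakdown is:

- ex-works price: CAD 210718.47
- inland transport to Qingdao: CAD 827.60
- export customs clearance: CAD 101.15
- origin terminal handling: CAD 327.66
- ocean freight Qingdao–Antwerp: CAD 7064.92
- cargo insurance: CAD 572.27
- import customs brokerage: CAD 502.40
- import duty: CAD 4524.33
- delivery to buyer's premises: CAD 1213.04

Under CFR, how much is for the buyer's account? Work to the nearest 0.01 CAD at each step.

Buyer's account: CAD 6812.04

CFR: the seller pays costs through ocean freight to the destination port, but not insurance.
Seller's account: goods 210718.47 + inland to port 827.60 + export clearance 101.15 + origin terminal 327.66 + freight 7064.92 = 219039.80
Buyer's account: insurance 572.27 + brokerage 502.40 + duty 4524.33 + delivery 1213.04 = 6812.04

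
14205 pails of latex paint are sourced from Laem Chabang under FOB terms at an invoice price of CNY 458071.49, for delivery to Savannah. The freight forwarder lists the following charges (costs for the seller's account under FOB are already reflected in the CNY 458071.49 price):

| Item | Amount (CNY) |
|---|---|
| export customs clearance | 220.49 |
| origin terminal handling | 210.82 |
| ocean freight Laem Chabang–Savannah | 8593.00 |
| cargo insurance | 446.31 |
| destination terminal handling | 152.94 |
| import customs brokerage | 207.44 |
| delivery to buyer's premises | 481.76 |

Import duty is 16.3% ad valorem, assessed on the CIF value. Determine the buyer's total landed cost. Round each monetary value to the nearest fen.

Total landed cost: CNY 544092.00

FOB: the seller bears costs until goods are on board at the origin port; the buyer bears freight, insurance and all costs thereafter.
Already in the invoice (seller's account under FOB): export clearance, origin terminal — exclude.
CIF value = FOB price + freight + insurance = 458071.49 + 8593.00 + 446.31 = 467110.80
Import duty = 467110.80 × 16.3% = 76139.06
Buyer bears: freight 8593.00 + insurance 446.31 + destination terminal 152.94 + brokerage 207.44 + delivery 481.76 + duty 76139.06 = 86020.51
Landed cost = invoice 458071.49 + 86020.51 = 544092.00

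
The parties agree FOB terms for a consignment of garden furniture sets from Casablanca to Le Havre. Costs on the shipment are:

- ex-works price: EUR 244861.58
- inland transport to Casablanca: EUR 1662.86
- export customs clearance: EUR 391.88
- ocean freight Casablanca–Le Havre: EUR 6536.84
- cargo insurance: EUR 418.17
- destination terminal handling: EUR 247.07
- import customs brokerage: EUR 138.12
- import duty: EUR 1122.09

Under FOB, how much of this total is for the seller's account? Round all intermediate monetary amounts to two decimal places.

Seller's account: EUR 246916.32

FOB: the seller bears costs until goods are on board at the origin port; the buyer bears freight, insurance and all costs thereafter.
Seller's account: goods 244861.58 + inland to port 1662.86 + export clearance 391.88 = 246916.32
Buyer's account: freight 6536.84 + insurance 418.17 + destination terminal 247.07 + brokerage 138.12 + duty 1122.09 = 8462.29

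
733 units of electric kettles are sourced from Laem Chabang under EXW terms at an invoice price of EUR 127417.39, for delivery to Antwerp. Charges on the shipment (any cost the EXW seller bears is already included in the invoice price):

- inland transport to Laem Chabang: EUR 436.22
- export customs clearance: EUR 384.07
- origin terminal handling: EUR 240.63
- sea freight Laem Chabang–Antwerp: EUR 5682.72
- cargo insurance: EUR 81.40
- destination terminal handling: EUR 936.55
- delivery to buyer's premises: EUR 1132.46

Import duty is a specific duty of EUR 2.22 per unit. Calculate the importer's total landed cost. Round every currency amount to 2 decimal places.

Total landed cost: EUR 137938.70

EXW: the seller makes goods available at their premises; the buyer bears all onward costs.
CIF value = EXW price + inland to port + export clearance + origin terminal + freight + insurance = 127417.39 + 436.22 + 384.07 + 240.63 + 5682.72 + 81.40 = 134242.43
Import duty = 733 × 2.22 = 1627.26
Buyer bears: inland to port 436.22 + export clearance 384.07 + origin terminal 240.63 + freight 5682.72 + insurance 81.40 + destination terminal 936.55 + delivery 1132.46 + duty 1627.26 = 10521.31
Landed cost = invoice 127417.39 + 10521.31 = 137938.70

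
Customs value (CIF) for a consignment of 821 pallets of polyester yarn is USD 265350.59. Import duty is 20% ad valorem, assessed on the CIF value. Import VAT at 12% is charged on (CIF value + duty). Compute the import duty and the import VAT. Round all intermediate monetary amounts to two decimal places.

Import duty = 265350.59 × 20% = 53070.12
VAT base = CIF + duty = 265350.59 + 53070.12 = 318420.71
Import VAT = 318420.71 × 12% = 38210.49

Import duty: USD 53070.12; import VAT: USD 38210.49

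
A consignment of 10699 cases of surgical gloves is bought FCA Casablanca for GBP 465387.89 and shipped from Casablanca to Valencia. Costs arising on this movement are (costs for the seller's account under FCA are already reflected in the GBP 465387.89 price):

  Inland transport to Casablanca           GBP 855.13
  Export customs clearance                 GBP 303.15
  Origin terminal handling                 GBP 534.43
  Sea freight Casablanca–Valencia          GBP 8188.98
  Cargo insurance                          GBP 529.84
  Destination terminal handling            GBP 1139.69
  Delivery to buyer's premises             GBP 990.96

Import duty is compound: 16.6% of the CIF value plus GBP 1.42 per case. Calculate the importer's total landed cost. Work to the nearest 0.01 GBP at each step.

Total landed cost: GBP 570754.80

FCA: the seller delivers export-cleared goods to the carrier; the buyer bears costs from that point.
Already in the invoice (seller's account under FCA): inland to port, export clearance — exclude.
CIF value = FCA price + origin terminal + freight + insurance = 465387.89 + 534.43 + 8188.98 + 529.84 = 474641.14
Ad valorem component: 474641.14 × 16.6% = 78790.43
Specific component: 10699 × 1.42 = 15192.58
Import duty = 78790.43 + 15192.58 = 93983.01
Buyer bears: origin terminal 534.43 + freight 8188.98 + insurance 529.84 + destination terminal 1139.69 + delivery 990.96 + duty 93983.01 = 105366.91
Landed cost = invoice 465387.89 + 105366.91 = 570754.80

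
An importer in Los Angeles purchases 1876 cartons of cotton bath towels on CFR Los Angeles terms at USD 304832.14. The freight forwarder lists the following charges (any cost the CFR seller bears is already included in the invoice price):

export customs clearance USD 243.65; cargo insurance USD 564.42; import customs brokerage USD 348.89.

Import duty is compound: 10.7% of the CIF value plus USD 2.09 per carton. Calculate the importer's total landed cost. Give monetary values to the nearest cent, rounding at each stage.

CFR: the seller pays costs through ocean freight to the destination port, but not insurance.
Already in the invoice (seller's account under CFR): export clearance — exclude.
CIF value = CFR price + insurance = 304832.14 + 564.42 = 305396.56
Ad valorem component: 305396.56 × 10.7% = 32677.43
Specific component: 1876 × 2.09 = 3920.84
Import duty = 32677.43 + 3920.84 = 36598.27
Buyer bears: insurance 564.42 + brokerage 348.89 + duty 36598.27 = 37511.58
Landed cost = invoice 304832.14 + 37511.58 = 342343.72

Total landed cost: USD 342343.72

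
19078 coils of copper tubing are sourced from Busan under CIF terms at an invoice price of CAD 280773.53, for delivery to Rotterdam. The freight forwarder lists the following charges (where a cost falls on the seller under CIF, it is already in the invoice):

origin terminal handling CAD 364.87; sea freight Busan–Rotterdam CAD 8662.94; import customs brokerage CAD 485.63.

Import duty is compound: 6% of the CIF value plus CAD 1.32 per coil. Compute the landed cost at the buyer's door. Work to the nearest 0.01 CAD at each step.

Total landed cost: CAD 323288.53

CIF: the seller pays costs through ocean freight and marine insurance to the destination port.
Already in the invoice (seller's account under CIF): origin terminal, freight — exclude.
The CIF price already equals the CIF value: 280773.53
Ad valorem component: 280773.53 × 6% = 16846.41
Specific component: 19078 × 1.32 = 25182.96
Import duty = 16846.41 + 25182.96 = 42029.37
Buyer bears: brokerage 485.63 + duty 42029.37 = 42515.00
Landed cost = invoice 280773.53 + 42515.00 = 323288.53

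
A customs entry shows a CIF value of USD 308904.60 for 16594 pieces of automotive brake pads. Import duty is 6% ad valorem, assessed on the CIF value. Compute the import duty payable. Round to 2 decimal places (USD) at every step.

Import duty: USD 18534.28

Import duty = 308904.60 × 6% = 18534.28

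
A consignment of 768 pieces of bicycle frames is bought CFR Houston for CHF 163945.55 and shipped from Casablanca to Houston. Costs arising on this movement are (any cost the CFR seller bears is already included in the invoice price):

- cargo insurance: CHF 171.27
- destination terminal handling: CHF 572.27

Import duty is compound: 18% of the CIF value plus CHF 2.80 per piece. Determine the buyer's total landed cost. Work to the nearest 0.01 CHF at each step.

Total landed cost: CHF 196380.52

CFR: the seller pays costs through ocean freight to the destination port, but not insurance.
CIF value = CFR price + insurance = 163945.55 + 171.27 = 164116.82
Ad valorem component: 164116.82 × 18% = 29541.03
Specific component: 768 × 2.80 = 2150.40
Import duty = 29541.03 + 2150.40 = 31691.43
Buyer bears: insurance 171.27 + destination terminal 572.27 + duty 31691.43 = 32434.97
Landed cost = invoice 163945.55 + 32434.97 = 196380.52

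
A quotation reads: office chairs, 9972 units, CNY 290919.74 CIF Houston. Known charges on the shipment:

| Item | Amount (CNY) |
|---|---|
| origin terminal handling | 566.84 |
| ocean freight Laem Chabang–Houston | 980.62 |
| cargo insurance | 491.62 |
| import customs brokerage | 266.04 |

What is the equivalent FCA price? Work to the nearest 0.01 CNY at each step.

FCA price: CNY 288880.66

Not relevant to the conversion: brokerage — on the buyer under both terms; not part of either seller's price.
From CIF to FCA, the seller no longer bears: origin terminal, freight, insurance.
FCA price = 290919.74 − 566.84 − 980.62 − 491.62 = 288880.66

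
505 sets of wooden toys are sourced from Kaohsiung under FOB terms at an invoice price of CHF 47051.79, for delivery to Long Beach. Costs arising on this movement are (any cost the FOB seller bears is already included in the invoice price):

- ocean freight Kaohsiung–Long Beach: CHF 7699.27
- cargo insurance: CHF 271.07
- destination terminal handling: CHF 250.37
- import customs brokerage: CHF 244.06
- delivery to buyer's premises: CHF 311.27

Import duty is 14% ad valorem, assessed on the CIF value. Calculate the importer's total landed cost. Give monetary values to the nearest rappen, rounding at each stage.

Total landed cost: CHF 63530.93

FOB: the seller bears costs until goods are on board at the origin port; the buyer bears freight, insurance and all costs thereafter.
CIF value = FOB price + freight + insurance = 47051.79 + 7699.27 + 271.07 = 55022.13
Import duty = 55022.13 × 14% = 7703.10
Buyer bears: freight 7699.27 + insurance 271.07 + destination terminal 250.37 + brokerage 244.06 + delivery 311.27 + duty 7703.10 = 16479.14
Landed cost = invoice 47051.79 + 16479.14 = 63530.93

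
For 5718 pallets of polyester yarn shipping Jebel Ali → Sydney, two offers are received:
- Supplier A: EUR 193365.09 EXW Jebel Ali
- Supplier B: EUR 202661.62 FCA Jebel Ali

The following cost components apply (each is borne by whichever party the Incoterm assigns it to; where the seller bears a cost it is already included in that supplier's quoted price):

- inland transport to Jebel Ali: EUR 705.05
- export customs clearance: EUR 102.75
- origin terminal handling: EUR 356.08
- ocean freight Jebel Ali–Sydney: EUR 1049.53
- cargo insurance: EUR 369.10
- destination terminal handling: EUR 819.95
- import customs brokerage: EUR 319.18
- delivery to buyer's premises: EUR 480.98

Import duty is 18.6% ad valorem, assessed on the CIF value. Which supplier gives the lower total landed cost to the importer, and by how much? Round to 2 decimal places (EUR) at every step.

Supplier A is cheaper by EUR 10067.64

Supplier A (EXW):
CIF value = EXW price + inland to port + export clearance + origin terminal + freight + insurance = 193365.09 + 705.05 + 102.75 + 356.08 + 1049.53 + 369.10 = 195947.60
Import duty = 195947.60 × 18.6% = 36446.25
Buyer bears (A): 705.05 + 102.75 + 356.08 + 1049.53 + 369.10 + 819.95 + 319.18 + 480.98 = 4202.62
Landed cost (A) = invoice 193365.09 + 4202.62 + duty 36446.25 = 234013.96
Supplier B (FCA):
CIF value = FCA price + origin terminal + freight + insurance = 202661.62 + 356.08 + 1049.53 + 369.10 = 204436.33
Import duty = 204436.33 × 18.6% = 38025.16
Buyer bears (B): 356.08 + 1049.53 + 369.10 + 819.95 + 319.18 + 480.98 = 3394.82
Landed cost (B) = invoice 202661.62 + 3394.82 + duty 38025.16 = 244081.60
Difference = |234013.96 − 244081.60| = 10067.64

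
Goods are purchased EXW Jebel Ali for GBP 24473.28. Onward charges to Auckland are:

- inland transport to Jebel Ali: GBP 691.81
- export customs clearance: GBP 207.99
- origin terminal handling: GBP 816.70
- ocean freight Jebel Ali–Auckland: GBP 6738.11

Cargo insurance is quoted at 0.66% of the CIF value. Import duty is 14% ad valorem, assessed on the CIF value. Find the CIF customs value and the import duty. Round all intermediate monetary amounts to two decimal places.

CIF value: GBP 33146.66; import duty: GBP 4640.53

Let C be the CIF value. C = EXW price + pre-shipment costs + freight + 0.66% × C
C − 0.66% × C = 24473.28 + 691.81 + 207.99 + 816.70 + 6738.11
0.9934 × C = 32927.89
C = 32927.89 / 0.9934 = 33146.66
Insurance premium = 0.66% × 33146.66 = 218.77
Import duty = 33146.66 × 14% = 4640.53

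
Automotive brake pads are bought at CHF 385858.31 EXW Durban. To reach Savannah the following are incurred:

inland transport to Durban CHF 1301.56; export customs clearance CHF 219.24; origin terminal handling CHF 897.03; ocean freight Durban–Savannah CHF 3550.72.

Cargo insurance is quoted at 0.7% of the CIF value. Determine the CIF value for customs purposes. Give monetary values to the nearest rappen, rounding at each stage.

Let C be the CIF value. C = EXW price + pre-shipment costs + freight + 0.7% × C
C − 0.7% × C = 385858.31 + 1301.56 + 219.24 + 897.03 + 3550.72
0.993 × C = 391826.86
C = 391826.86 / 0.993 = 394588.98
Insurance premium = 0.7% × 394588.98 = 2762.12

CIF value: CHF 394588.98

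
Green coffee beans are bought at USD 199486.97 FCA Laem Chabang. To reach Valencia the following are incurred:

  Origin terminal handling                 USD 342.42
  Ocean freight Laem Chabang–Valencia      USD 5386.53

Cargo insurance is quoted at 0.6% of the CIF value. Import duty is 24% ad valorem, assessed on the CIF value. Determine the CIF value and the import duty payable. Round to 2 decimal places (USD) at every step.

Let C be the CIF value. C = FCA price + pre-shipment costs + freight + 0.6% × C
C − 0.6% × C = 199486.97 + 342.42 + 5386.53
0.994 × C = 205215.92
C = 205215.92 / 0.994 = 206454.65
Insurance premium = 0.6% × 206454.65 = 1238.73
Import duty = 206454.65 × 24% = 49549.12

CIF value: USD 206454.65; import duty: USD 49549.12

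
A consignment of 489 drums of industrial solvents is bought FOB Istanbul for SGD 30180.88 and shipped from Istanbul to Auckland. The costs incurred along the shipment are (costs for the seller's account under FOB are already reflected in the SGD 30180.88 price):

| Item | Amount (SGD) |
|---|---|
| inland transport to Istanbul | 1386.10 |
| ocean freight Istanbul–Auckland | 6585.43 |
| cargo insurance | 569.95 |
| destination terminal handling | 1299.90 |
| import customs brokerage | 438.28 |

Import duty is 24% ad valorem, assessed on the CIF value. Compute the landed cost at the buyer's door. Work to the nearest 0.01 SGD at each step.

FOB: the seller bears costs until goods are on board at the origin port; the buyer bears freight, insurance and all costs thereafter.
Already in the invoice (seller's account under FOB): inland to port — exclude.
CIF value = FOB price + freight + insurance = 30180.88 + 6585.43 + 569.95 = 37336.26
Import duty = 37336.26 × 24% = 8960.70
Buyer bears: freight 6585.43 + insurance 569.95 + destination terminal 1299.90 + brokerage 438.28 + duty 8960.70 = 17854.26
Landed cost = invoice 30180.88 + 17854.26 = 48035.14

Total landed cost: SGD 48035.14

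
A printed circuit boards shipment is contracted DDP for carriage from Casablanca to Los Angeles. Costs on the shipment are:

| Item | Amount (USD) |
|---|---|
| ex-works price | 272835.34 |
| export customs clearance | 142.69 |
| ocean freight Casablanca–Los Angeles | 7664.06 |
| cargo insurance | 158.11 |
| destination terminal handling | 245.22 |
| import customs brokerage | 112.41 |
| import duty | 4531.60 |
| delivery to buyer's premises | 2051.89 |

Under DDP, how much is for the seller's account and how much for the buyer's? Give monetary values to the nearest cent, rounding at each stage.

DDP: the seller bears all costs including import duty.
Seller's account: goods 272835.34 + export clearance 142.69 + freight 7664.06 + insurance 158.11 + destination terminal 245.22 + brokerage 112.41 + duty 4531.60 + delivery 2051.89 = 287741.32
Buyer's account: 0.00

Seller: USD 287741.32; buyer: USD 0.00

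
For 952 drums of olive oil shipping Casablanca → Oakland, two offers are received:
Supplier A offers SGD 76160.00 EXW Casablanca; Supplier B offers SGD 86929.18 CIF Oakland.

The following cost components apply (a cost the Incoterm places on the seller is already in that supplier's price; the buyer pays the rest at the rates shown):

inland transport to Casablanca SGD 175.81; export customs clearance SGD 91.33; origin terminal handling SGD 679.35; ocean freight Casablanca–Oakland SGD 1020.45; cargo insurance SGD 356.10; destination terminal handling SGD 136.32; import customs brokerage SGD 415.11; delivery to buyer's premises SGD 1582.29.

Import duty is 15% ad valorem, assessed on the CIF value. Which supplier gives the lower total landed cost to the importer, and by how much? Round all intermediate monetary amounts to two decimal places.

Supplier A is cheaper by SGD 9713.06

Supplier A (EXW):
CIF value = EXW price + inland to port + export clearance + origin terminal + freight + insurance = 76160.00 + 175.81 + 91.33 + 679.35 + 1020.45 + 356.10 = 78483.04
Import duty = 78483.04 × 15% = 11772.46
Buyer bears (A): 175.81 + 91.33 + 679.35 + 1020.45 + 356.10 + 136.32 + 415.11 + 1582.29 = 4456.76
Landed cost (A) = invoice 76160.00 + 4456.76 + duty 11772.46 = 92389.22
Supplier B (CIF):
The CIF price already equals the CIF value: 86929.18
Import duty = 86929.18 × 15% = 13039.38
Buyer bears (B): 136.32 + 415.11 + 1582.29 = 2133.72
Landed cost (B) = invoice 86929.18 + 2133.72 + duty 13039.38 = 102102.28
Difference = |92389.22 − 102102.28| = 9713.06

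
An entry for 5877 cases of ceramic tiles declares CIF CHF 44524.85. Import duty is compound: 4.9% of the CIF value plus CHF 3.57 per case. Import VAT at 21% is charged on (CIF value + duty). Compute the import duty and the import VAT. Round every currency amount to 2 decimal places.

Ad valorem component: 44524.85 × 4.9% = 2181.72
Specific component: 5877 × 3.57 = 20980.89
Import duty = 2181.72 + 20980.89 = 23162.61
VAT base = CIF + duty = 44524.85 + 23162.61 = 67687.46
Import VAT = 67687.46 × 21% = 14214.37

Import duty: CHF 23162.61; import VAT: CHF 14214.37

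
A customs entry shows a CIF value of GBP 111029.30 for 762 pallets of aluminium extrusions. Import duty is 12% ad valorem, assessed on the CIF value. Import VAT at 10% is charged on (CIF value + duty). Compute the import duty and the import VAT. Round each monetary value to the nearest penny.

Import duty = 111029.30 × 12% = 13323.52
VAT base = CIF + duty = 111029.30 + 13323.52 = 124352.82
Import VAT = 124352.82 × 10% = 12435.28

Import duty: GBP 13323.52; import VAT: GBP 12435.28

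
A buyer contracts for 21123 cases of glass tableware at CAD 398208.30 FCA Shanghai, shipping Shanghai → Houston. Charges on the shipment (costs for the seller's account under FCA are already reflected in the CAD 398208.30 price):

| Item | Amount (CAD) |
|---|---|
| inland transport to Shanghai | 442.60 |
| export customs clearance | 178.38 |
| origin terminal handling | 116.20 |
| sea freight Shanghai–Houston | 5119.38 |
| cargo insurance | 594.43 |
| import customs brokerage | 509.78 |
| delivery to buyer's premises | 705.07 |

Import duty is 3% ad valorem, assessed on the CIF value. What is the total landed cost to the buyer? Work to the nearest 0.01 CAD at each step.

FCA: the seller delivers export-cleared goods to the carrier; the buyer bears costs from that point.
Already in the invoice (seller's account under FCA): inland to port, export clearance — exclude.
CIF value = FCA price + origin terminal + freight + insurance = 398208.30 + 116.20 + 5119.38 + 594.43 = 404038.31
Import duty = 404038.31 × 3% = 12121.15
Buyer bears: origin terminal 116.20 + freight 5119.38 + insurance 594.43 + brokerage 509.78 + delivery 705.07 + duty 12121.15 = 19166.01
Landed cost = invoice 398208.30 + 19166.01 = 417374.31

Total landed cost: CAD 417374.31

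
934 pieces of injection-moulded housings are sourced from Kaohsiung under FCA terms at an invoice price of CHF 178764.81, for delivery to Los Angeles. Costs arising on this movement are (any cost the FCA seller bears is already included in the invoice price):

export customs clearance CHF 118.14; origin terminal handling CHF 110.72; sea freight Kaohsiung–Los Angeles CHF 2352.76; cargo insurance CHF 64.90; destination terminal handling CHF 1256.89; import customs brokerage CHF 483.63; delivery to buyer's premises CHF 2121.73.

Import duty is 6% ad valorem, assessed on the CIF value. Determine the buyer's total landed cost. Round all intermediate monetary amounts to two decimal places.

Total landed cost: CHF 196033.03

FCA: the seller delivers export-cleared goods to the carrier; the buyer bears costs from that point.
Already in the invoice (seller's account under FCA): export clearance — exclude.
CIF value = FCA price + origin terminal + freight + insurance = 178764.81 + 110.72 + 2352.76 + 64.90 = 181293.19
Import duty = 181293.19 × 6% = 10877.59
Buyer bears: origin terminal 110.72 + freight 2352.76 + insurance 64.90 + destination terminal 1256.89 + brokerage 483.63 + delivery 2121.73 + duty 10877.59 = 17268.22
Landed cost = invoice 178764.81 + 17268.22 = 196033.03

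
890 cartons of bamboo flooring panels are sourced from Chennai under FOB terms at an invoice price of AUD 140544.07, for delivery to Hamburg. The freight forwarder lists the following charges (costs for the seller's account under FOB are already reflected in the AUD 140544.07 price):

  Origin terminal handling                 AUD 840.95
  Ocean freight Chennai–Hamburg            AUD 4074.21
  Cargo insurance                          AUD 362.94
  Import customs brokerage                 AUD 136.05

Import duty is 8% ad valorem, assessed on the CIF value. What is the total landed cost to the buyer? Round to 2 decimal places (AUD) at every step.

FOB: the seller bears costs until goods are on board at the origin port; the buyer bears freight, insurance and all costs thereafter.
Already in the invoice (seller's account under FOB): origin terminal — exclude.
CIF value = FOB price + freight + insurance = 140544.07 + 4074.21 + 362.94 = 144981.22
Import duty = 144981.22 × 8% = 11598.50
Buyer bears: freight 4074.21 + insurance 362.94 + brokerage 136.05 + duty 11598.50 = 16171.70
Landed cost = invoice 140544.07 + 16171.70 = 156715.77

Total landed cost: AUD 156715.77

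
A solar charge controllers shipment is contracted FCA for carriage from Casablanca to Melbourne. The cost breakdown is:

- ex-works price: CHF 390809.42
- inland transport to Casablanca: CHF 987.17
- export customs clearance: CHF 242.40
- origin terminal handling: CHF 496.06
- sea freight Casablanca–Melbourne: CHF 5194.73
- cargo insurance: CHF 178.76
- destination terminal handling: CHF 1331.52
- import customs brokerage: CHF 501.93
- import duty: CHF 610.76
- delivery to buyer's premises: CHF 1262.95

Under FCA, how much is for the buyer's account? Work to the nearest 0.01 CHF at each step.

FCA: the seller delivers export-cleared goods to the carrier; the buyer bears costs from that point.
Seller's account: goods 390809.42 + inland to port 987.17 + export clearance 242.40 = 392038.99
Buyer's account: origin terminal 496.06 + freight 5194.73 + insurance 178.76 + destination terminal 1331.52 + brokerage 501.93 + duty 610.76 + delivery 1262.95 = 9576.71

Buyer's account: CHF 9576.71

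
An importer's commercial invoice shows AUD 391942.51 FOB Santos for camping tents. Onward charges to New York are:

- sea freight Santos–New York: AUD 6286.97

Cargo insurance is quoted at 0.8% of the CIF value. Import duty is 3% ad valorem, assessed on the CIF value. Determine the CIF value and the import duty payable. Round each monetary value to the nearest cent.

CIF value: AUD 401441.01; import duty: AUD 12043.23

Let C be the CIF value. C = FOB price + freight + 0.8% × C
C − 0.8% × C = 391942.51 + 6286.97
0.992 × C = 398229.48
C = 398229.48 / 0.992 = 401441.01
Insurance premium = 0.8% × 401441.01 = 3211.53
Import duty = 401441.01 × 3% = 12043.23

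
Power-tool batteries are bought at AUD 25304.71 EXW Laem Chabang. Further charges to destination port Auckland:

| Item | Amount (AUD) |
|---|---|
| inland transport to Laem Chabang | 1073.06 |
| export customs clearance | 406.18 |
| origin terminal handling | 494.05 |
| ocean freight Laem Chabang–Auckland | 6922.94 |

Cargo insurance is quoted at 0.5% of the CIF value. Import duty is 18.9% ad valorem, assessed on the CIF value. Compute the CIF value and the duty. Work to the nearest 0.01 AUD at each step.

Let C be the CIF value. C = EXW price + pre-shipment costs + freight + 0.5% × C
C − 0.5% × C = 25304.71 + 1073.06 + 406.18 + 494.05 + 6922.94
0.995 × C = 34200.94
C = 34200.94 / 0.995 = 34372.80
Insurance premium = 0.5% × 34372.80 = 171.86
Import duty = 34372.80 × 18.9% = 6496.46

CIF value: AUD 34372.80; import duty: AUD 6496.46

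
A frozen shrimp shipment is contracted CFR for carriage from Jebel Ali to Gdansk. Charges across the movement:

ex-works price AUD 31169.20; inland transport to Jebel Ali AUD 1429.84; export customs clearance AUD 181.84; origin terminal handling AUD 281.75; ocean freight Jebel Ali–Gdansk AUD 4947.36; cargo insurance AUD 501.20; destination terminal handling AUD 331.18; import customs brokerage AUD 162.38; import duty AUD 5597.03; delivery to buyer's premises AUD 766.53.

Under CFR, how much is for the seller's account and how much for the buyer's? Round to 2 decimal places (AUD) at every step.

Seller: AUD 38009.99; buyer: AUD 7358.32

CFR: the seller pays costs through ocean freight to the destination port, but not insurance.
Seller's account: goods 31169.20 + inland to port 1429.84 + export clearance 181.84 + origin terminal 281.75 + freight 4947.36 = 38009.99
Buyer's account: insurance 501.20 + destination terminal 331.18 + brokerage 162.38 + duty 5597.03 + delivery 766.53 = 7358.32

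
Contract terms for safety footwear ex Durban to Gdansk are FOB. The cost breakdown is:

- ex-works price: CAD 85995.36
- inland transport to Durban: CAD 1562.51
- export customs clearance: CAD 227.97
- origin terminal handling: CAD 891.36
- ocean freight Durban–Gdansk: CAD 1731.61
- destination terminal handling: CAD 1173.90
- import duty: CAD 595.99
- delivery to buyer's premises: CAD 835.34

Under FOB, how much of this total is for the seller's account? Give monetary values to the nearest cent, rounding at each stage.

Seller's account: CAD 88677.20

FOB: the seller bears costs until goods are on board at the origin port; the buyer bears freight, insurance and all costs thereafter.
Seller's account: goods 85995.36 + inland to port 1562.51 + export clearance 227.97 + origin terminal 891.36 = 88677.20
Buyer's account: freight 1731.61 + destination terminal 1173.90 + duty 595.99 + delivery 835.34 = 4336.84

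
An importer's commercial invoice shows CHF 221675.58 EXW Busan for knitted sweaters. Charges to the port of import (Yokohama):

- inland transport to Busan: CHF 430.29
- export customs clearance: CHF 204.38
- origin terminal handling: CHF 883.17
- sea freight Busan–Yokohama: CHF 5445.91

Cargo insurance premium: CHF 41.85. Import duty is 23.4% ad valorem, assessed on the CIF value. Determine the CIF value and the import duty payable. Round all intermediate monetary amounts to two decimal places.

CIF value: CHF 228681.18; import duty: CHF 53511.40

CIF = EXW price + pre-shipment costs + freight + insurance
CIF = 221675.58 + 430.29 + 204.38 + 883.17 + 5445.91 + 41.85 = 228681.18
Import duty = 228681.18 × 23.4% = 53511.40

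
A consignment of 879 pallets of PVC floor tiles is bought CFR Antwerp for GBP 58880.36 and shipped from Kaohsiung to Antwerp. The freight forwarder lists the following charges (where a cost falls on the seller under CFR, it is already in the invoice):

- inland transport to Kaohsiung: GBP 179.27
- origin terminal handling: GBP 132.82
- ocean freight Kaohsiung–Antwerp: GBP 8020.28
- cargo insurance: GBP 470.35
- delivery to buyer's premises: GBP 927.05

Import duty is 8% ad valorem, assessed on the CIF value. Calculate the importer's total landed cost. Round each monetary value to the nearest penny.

CFR: the seller pays costs through ocean freight to the destination port, but not insurance.
Already in the invoice (seller's account under CFR): inland to port, origin terminal, freight — exclude.
CIF value = CFR price + insurance = 58880.36 + 470.35 = 59350.71
Import duty = 59350.71 × 8% = 4748.06
Buyer bears: insurance 470.35 + delivery 927.05 + duty 4748.06 = 6145.46
Landed cost = invoice 58880.36 + 6145.46 = 65025.82

Total landed cost: GBP 65025.82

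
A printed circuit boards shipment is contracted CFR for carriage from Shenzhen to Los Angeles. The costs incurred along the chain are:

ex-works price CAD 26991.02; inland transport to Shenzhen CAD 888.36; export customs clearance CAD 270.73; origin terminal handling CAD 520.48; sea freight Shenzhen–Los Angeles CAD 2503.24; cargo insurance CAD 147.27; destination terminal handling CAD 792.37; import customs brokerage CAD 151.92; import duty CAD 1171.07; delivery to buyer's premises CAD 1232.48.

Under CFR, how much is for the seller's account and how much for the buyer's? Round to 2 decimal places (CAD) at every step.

CFR: the seller pays costs through ocean freight to the destination port, but not insurance.
Seller's account: goods 26991.02 + inland to port 888.36 + export clearance 270.73 + origin terminal 520.48 + freight 2503.24 = 31173.83
Buyer's account: insurance 147.27 + destination terminal 792.37 + brokerage 151.92 + duty 1171.07 + delivery 1232.48 = 3495.11

Seller: CAD 31173.83; buyer: CAD 3495.11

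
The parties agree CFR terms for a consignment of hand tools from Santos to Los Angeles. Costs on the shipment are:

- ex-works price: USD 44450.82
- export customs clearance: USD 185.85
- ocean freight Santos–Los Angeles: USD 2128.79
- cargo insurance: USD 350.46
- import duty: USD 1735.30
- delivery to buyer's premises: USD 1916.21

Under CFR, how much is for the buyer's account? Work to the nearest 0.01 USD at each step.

Buyer's account: USD 4001.97

CFR: the seller pays costs through ocean freight to the destination port, but not insurance.
Seller's account: goods 44450.82 + export clearance 185.85 + freight 2128.79 = 46765.46
Buyer's account: insurance 350.46 + duty 1735.30 + delivery 1916.21 = 4001.97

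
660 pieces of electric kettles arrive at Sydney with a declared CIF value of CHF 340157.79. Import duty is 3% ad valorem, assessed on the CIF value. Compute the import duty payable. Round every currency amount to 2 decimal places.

Import duty: CHF 10204.73

Import duty = 340157.79 × 3% = 10204.73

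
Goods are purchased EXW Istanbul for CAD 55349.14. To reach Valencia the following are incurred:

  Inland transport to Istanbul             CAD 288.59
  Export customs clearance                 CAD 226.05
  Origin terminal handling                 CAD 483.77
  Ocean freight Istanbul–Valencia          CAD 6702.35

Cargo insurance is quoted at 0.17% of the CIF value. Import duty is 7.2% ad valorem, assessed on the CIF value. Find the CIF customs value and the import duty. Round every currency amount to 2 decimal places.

CIF value: CAD 63157.27; import duty: CAD 4547.32

Let C be the CIF value. C = EXW price + pre-shipment costs + freight + 0.17% × C
C − 0.17% × C = 55349.14 + 288.59 + 226.05 + 483.77 + 6702.35
0.9983 × C = 63049.90
C = 63049.90 / 0.9983 = 63157.27
Insurance premium = 0.17% × 63157.27 = 107.37
Import duty = 63157.27 × 7.2% = 4547.32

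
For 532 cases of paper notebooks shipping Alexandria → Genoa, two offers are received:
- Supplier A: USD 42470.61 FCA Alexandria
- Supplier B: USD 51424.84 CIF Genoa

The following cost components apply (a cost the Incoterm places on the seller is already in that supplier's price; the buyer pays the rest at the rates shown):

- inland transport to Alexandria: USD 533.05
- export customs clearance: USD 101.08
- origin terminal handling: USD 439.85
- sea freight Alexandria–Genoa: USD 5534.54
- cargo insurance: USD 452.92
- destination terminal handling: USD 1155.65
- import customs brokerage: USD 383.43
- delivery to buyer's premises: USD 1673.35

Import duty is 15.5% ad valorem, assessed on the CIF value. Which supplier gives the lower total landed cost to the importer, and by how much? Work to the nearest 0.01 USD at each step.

Supplier A is cheaper by USD 2918.59

Supplier A (FCA):
CIF value = FCA price + origin terminal + freight + insurance = 42470.61 + 439.85 + 5534.54 + 452.92 = 48897.92
Import duty = 48897.92 × 15.5% = 7579.18
Buyer bears (A): 439.85 + 5534.54 + 452.92 + 1155.65 + 383.43 + 1673.35 = 9639.74
Landed cost (A) = invoice 42470.61 + 9639.74 + duty 7579.18 = 59689.53
Supplier B (CIF):
The CIF price already equals the CIF value: 51424.84
Import duty = 51424.84 × 15.5% = 7970.85
Buyer bears (B): 1155.65 + 383.43 + 1673.35 = 3212.43
Landed cost (B) = invoice 51424.84 + 3212.43 + duty 7970.85 = 62608.12
Difference = |59689.53 − 62608.12| = 2918.59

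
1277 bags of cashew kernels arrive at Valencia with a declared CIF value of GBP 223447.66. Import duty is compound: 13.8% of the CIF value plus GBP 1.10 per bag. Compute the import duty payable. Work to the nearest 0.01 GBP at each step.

Import duty: GBP 32240.48

Ad valorem component: 223447.66 × 13.8% = 30835.78
Specific component: 1277 × 1.10 = 1404.70
Import duty = 30835.78 + 1404.70 = 32240.48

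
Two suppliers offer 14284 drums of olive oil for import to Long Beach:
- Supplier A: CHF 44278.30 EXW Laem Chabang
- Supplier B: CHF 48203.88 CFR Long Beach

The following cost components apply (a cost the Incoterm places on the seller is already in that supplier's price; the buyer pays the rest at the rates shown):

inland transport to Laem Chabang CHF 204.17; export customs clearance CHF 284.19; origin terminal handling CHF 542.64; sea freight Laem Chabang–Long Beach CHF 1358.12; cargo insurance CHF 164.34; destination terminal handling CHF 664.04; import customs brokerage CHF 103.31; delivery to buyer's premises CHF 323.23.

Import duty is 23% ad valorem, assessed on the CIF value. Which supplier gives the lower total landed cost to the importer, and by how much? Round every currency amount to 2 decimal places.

Supplier A is cheaper by CHF 1889.85

Supplier A (EXW):
CIF value = EXW price + inland to port + export clearance + origin terminal + freight + insurance = 44278.30 + 204.17 + 284.19 + 542.64 + 1358.12 + 164.34 = 46831.76
Import duty = 46831.76 × 23% = 10771.30
Buyer bears (A): 204.17 + 284.19 + 542.64 + 1358.12 + 164.34 + 664.04 + 103.31 + 323.23 = 3644.04
Landed cost (A) = invoice 44278.30 + 3644.04 + duty 10771.30 = 58693.64
Supplier B (CFR):
CIF value = CFR price + insurance = 48203.88 + 164.34 = 48368.22
Import duty = 48368.22 × 23% = 11124.69
Buyer bears (B): 164.34 + 664.04 + 103.31 + 323.23 = 1254.92
Landed cost (B) = invoice 48203.88 + 1254.92 + duty 11124.69 = 60583.49
Difference = |58693.64 − 60583.49| = 1889.85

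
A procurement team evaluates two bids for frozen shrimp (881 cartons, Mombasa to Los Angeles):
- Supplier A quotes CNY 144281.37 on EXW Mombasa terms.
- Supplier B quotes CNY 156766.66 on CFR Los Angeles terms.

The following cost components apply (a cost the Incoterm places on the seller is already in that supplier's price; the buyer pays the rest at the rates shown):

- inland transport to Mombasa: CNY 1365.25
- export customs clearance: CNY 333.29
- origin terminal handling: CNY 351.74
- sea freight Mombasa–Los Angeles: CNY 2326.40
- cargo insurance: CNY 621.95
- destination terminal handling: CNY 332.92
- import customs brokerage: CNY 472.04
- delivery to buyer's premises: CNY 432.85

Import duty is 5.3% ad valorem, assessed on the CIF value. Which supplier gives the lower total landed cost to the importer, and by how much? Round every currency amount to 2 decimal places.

Supplier A is cheaper by CNY 8538.37

Supplier A (EXW):
CIF value = EXW price + inland to port + export clearance + origin terminal + freight + insurance = 144281.37 + 1365.25 + 333.29 + 351.74 + 2326.40 + 621.95 = 149280.00
Import duty = 149280.00 × 5.3% = 7911.84
Buyer bears (A): 1365.25 + 333.29 + 351.74 + 2326.40 + 621.95 + 332.92 + 472.04 + 432.85 = 6236.44
Landed cost (A) = invoice 144281.37 + 6236.44 + duty 7911.84 = 158429.65
Supplier B (CFR):
CIF value = CFR price + insurance = 156766.66 + 621.95 = 157388.61
Import duty = 157388.61 × 5.3% = 8341.60
Buyer bears (B): 621.95 + 332.92 + 472.04 + 432.85 = 1859.76
Landed cost (B) = invoice 156766.66 + 1859.76 + duty 8341.60 = 166968.02
Difference = |158429.65 − 166968.02| = 8538.37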